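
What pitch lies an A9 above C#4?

D##5

The ninth's letter: C up two letter names plus an octave → D.
An augmented ninth spans 15 semitones, so from C#4 the target pitch is D##5.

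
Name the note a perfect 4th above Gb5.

Cb6

Counting four letter names up from G lands on C.
Moving 5 semitones up from Gb5 (the size of a perfect fourth) reaches Cb6.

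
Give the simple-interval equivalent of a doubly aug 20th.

Take out 2 octaves (14 from the number): 20 − 14 = 6.
Quality carries through unchanged, so the simple form is a doubly augmented sixth.

doubly augmented sixth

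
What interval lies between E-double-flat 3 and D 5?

E to D spans seven letter names (E-F-G-A-B-C-D), plus an octave, so the interval is some kind of fourteenth.
The major fourteenth is 23 semitones; here we have 24, one semitone wider: augmented.
(Equivalently, a compound augmented seventh: an augmented seventh plus an octave.)

augmented fourteenth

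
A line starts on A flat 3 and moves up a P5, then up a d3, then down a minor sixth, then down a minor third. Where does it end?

Ab3 up a perfect fifth → Eb4 (7 semitones).
Up a diminished third from Eb4: Gbb4 (2 semitones up).
Gbb4 down a minor sixth → Bbb3 (8 semitones).
Bbb3 down a minor third → Gb3 (3 semitones).

G flat 3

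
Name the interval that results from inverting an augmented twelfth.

First reduce the compound augmented twelfth to its simple form, an augmented fifth.
Inverted interval numbers add to nine, so a fifth pairs with a fourth (5 + 4 = 9).
The quality also flips — augmented becomes diminished — giving a diminished fourth.

diminished fourth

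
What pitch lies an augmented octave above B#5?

B##6

An octave keeps the letter name B, an octave up from B.
An augmented octave spans 13 semitones, so from B#5 the target pitch is B##6.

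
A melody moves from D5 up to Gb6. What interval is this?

diminished 11th

D to G spans four letter names (D-E-F-G), plus an octave — that makes it an eleventh of some quality.
The perfect eleventh is 17 semitones; here we have 16, one semitone narrower: diminished.
(Equivalently, a compound diminished fourth: a diminished fourth plus an octave.)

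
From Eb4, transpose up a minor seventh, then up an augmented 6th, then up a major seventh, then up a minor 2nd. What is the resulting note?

Up a minor seventh from Eb4: Db5 (10 semitones up).
Up an augmented sixth from Db5: B5 (10 semitones up).
Up a major seventh from B5: A#6 (11 semitones up).
A minor second up from A#6 is B6.

B6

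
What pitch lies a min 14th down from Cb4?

Seven letters down from C (plus an octave) reaches D.
A minor fourteenth spans 22 semitones, so from Cb4 the target pitch is Db2.

Db2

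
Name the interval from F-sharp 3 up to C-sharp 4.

P5

F to C spans five letter names (F-G-A-B-C): a fifth.
F#3 to C#4 is 7 semitones, matching the perfect fifth exactly, so the quality is perfect.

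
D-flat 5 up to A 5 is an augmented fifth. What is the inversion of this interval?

d4

The rule of nine gives the new number: 9 − 5 = 4, so a fifth becomes a fourth.
The quality also flips — augmented becomes diminished — giving a diminished fourth.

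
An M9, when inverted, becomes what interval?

minor 7th

First reduce the compound major ninth to its simple form, a major second.
The rule of nine gives the new number: 9 − 2 = 7, so a second becomes a seventh.
Quality inverts too: major becomes minor. That makes the inversion a minor seventh.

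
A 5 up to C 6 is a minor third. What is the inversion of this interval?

major 6th

Interval numbers invert to sum to nine: 3 + 6 = 9, so a third inverts to a sixth.
The quality also flips — minor becomes major — giving a major sixth.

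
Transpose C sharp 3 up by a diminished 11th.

The eleventh's letter: C up four letter names plus an octave → F.
A diminished eleventh is 16 semitones; 16 semitones up from C#3 gives F4.

F 4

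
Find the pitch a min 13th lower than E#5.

G##3

The thirteenth's letter: E down six letter names plus an octave → G.
A minor thirteenth spans 20 semitones, so from E#5 the target pitch is G##3.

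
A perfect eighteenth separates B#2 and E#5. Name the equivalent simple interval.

Take out 2 octaves (14 from the number): 18 − 14 = 4.
So a perfect eighteenth is 2 octaves plus a perfect fourth. The quality is unchanged.

P4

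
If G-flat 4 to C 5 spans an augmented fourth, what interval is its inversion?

The rule of nine gives the new number: 9 − 4 = 5, so a fourth becomes a fifth.
The quality also flips — augmented becomes diminished — giving a diminished fifth.

diminished 5th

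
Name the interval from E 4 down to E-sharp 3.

Descending from E4 to E#3 is the same interval as ascending E#3 to E4.
E to E is the same letter name, plus an octave — that makes it an octave of some quality.
The perfect octave is 12 semitones; here we have 11, one semitone narrower: diminished.

d8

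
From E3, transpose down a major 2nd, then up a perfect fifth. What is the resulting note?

A3

Down a major second from E3: D3 (2 semitones down).
Up a perfect fifth from D3: A3 (7 semitones up).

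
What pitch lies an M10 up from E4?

G#5

The tenth's letter: E up three letter names plus an octave → G.
Moving 16 semitones up from E4 (the size of a major tenth) reaches G#5.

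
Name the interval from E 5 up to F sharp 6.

major ninth

E to F spans two letter names (E-F), plus an octave, so the interval is some kind of ninth.
E5 to F#6 is 14 semitones, matching the major ninth exactly, so the quality is major.
(Equivalently, a compound major second: a major second plus an octave.)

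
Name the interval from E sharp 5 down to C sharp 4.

Descending from E#5 to C#4 is the same interval as ascending C#4 to E#5.
C to E spans three letter names (C-D-E), plus an octave: a tenth.
The major tenth spans 16 semitones, and C#4 to E#5 is exactly 16 semitones — so this is a major tenth.
(Equivalently, a compound major third: a major third plus an octave.)

M10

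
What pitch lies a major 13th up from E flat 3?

C 5

Counting six letter names plus an octave up from E lands on C.
Moving 21 semitones up from Eb3 (the size of a major thirteenth) reaches C5.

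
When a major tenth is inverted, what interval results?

minor 6th

First reduce the compound major tenth to its simple form, a major third.
The rule of nine gives the new number: 9 − 3 = 6, so a third becomes a sixth.
The quality also flips — major becomes minor — giving a minor sixth.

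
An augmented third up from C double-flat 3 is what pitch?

The third takes the letter from C up to E.
An augmented third spans 5 semitones, so from Cbb3 the target pitch is Eb3.

E flat 3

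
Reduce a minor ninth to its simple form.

Take out an octave (7 from the number): 9 − 7 = 2.
That makes a minor ninth a compound minor second — an octave plus a minor second.

m2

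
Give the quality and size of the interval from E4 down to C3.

Descending from E4 to C3 is the same interval as ascending C3 to E4.
C to E spans three letter names (C-D-E), plus an octave, so the interval is some kind of tenth.
The major tenth spans 16 semitones, and C3 to E4 is exactly 16 semitones — so this is a major tenth.
(Equivalently, a compound major third: a major third plus an octave.)

major 10th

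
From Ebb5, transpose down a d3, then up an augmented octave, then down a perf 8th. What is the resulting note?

C#5

A diminished third down from Ebb5 is C5.
An augmented octave up from C5 is C#6.
C#6 down a perfect octave → C#5 (12 semitones).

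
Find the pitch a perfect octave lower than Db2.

An octave keeps the letter name D, an octave down from D.
A perfect octave spans 12 semitones, so from Db2 the target pitch is Db1.

Db1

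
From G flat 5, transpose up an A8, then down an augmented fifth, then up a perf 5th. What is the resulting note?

Gb5 up an augmented octave → G6 (13 semitones).
An augmented fifth down from G6 is Cb6.
Up a perfect fifth from Cb6: Gb6 (7 semitones up).

G flat 6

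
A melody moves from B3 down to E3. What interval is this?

P5

Descending from B3 to E3 is the same interval as ascending E3 to B3.
E to B spans five letter names (E-F-G-A-B) — that makes it a fifth of some quality.
Counting semitones, E3→B3 is 7, which is the perfect fifth.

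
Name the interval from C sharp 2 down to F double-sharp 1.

Descending from C#2 to F##1 is the same interval as ascending F##1 to C#2.
F to C spans five letter names (F-G-A-B-C) — that makes it a fifth of some quality.
F##1 to C#2 spans 6 semitones — one semitone narrower than the perfect fifth (7) — giving a diminished fifth.

diminished fifth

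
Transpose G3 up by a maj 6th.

Counting six letter names up from G lands on E.
A major sixth spans 9 semitones, so from G3 the target pitch is E4.

E4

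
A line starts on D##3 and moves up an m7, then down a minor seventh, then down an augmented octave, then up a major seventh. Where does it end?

C##3

D##3 up a minor seventh → C##4 (10 semitones).
Down a minor seventh from C##4: D##3 (10 semitones down).
D##3 down an augmented octave → D#2 (13 semitones).
D#2 up a major seventh → C##3 (11 semitones).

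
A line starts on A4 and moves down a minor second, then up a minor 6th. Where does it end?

Down a minor second from A4: G#4 (1 semitone down).
Up a minor sixth from G#4: E5 (8 semitones up).

E5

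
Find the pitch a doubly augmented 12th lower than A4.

Five letters down from A (plus an octave) reaches D.
A doubly augmented twelfth spans 21 semitones, so from A4 the target pitch is Dbb3.

Dbb3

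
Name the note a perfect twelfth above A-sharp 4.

The twelfth's letter: A up five letter names plus an octave → E.
A perfect twelfth spans 19 semitones, so from A#4 the target pitch is E#6.

E-sharp 6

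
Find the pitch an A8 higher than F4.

An octave keeps the letter name F, an octave up from F.
An augmented octave spans 13 semitones, so from F4 the target pitch is F#5.

F#5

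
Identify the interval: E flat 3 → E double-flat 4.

E to E is the same letter name, plus an octave, so the interval is some kind of octave.
Eb3 to Ebb4 spans 11 semitones — one semitone narrower than the perfect octave (12) — giving a diminished octave.

diminished octave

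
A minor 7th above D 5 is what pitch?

The seventh takes the letter from D up to C.
A minor seventh is 10 semitones; 10 semitones up from D5 gives C6.

C 6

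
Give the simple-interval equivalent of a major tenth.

major 3rd

Subtracting seven from the interval number removes an octave: 10 − 7 = 3.
So a major tenth is an octave plus a major third. The quality is unchanged.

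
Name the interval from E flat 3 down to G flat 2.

major sixth

Descending from Eb3 to Gb2 is the same interval as ascending Gb2 to Eb3.
G to E spans six letter names (G-A-B-C-D-E) — that makes it a sixth of some quality.
Gb2 to Eb3 is 9 semitones, matching the major sixth exactly, so the quality is major.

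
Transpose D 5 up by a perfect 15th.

D 7

The letter stays D (same as the start), shifted two octaves up.
Moving 24 semitones up from D5 (the size of a perfect fifteenth) reaches D7.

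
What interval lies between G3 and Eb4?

minor sixth

G to E spans six letter names (G-A-B-C-D-E) — that makes it a sixth of some quality.
A major sixth would be 9 semitones, but G3 to Eb4 is 8 — one semitone narrower, making it a minor sixth.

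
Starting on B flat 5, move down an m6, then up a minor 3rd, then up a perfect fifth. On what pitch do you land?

Bb5 down a minor sixth → D5 (8 semitones).
D5 up a minor third → F5 (3 semitones).
A perfect fifth up from F5 is C6.

C 6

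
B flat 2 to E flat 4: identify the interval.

B to E spans four letter names (B-C-D-E), plus an octave, so the interval is some kind of eleventh.
The perfect eleventh spans 17 semitones, and Bb2 to Eb4 is exactly 17 semitones — so this is a perfect eleventh.
(Equivalently, a compound perfect fourth: a perfect fourth plus an octave.)

perfect eleventh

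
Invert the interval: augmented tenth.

First reduce the compound augmented tenth to its simple form, an augmented third.
Inverted interval numbers add to nine, so a third pairs with a sixth (3 + 6 = 9).
Quality inverts too: augmented becomes diminished. That makes the inversion a diminished sixth.

d6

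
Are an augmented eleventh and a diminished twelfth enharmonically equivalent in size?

An augmented eleventh = 18 semitones = a diminished twelfth; enharmonically equal.

Yes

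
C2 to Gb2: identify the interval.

d5

C to G spans five letter names (C-D-E-F-G): a fifth.
The perfect fifth is 7 semitones; here we have 6, one semitone narrower: diminished.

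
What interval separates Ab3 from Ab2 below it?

Descending from Ab3 to Ab2 is the same interval as ascending Ab2 to Ab3.
A to A is the same letter name, plus an octave: an octave.
Counting semitones, Ab2→Ab3 is 12, which is the perfect octave.

perfect octave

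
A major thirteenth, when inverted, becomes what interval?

minor third

First reduce the compound major thirteenth to its simple form, a major sixth.
Inverted interval numbers add to nine, so a sixth pairs with a third (6 + 3 = 9).
And major becomes minor under inversion, so we get a minor third.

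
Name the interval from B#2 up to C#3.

B to C spans two letter names (B-C): a second.
A major second would be 2 semitones, but B#2 to C#3 is 1 — one semitone narrower, making it a minor second.

minor second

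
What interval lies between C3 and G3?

C to G spans five letter names (C-D-E-F-G), so the interval is some kind of fifth.
C3 to G3 is 7 semitones, matching the perfect fifth exactly, so the quality is perfect.

perfect fifth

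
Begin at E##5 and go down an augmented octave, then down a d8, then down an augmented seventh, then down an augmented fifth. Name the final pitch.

E##5 down an augmented octave → E#4 (13 semitones).
E#4 down a diminished octave → E##3 (11 semitones).
E##3 down an augmented seventh → F#2 (12 semitones).
F#2 down an augmented fifth → Bb1 (8 semitones).

Bb1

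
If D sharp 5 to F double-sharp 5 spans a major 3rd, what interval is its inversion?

minor sixth

Inverted interval numbers add to nine, so a third pairs with a sixth (3 + 6 = 9).
And major becomes minor under inversion, so we get a minor sixth.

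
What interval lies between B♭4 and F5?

perfect 5th

B to F spans five letter names (B-C-D-E-F) — that makes it a fifth of some quality.
Counting semitones, Bb4→F5 is 7, which is the perfect fifth.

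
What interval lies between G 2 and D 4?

G to D spans five letter names (G-A-B-C-D), plus an octave: a twelfth.
The perfect twelfth spans 19 semitones, and G2 to D4 is exactly 19 semitones — so this is a perfect twelfth.
(Equivalently, a compound perfect fifth: a perfect fifth plus an octave.)

perfect twelfth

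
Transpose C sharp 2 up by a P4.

F sharp 2

Counting four letter names up from C lands on F.
A perfect fourth is 5 semitones; 5 semitones up from C#2 gives F#2.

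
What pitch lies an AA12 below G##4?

The twelfth's letter: G down five letter names plus an octave → C.
A doubly augmented twelfth spans 21 semitones, so from G##4 the target pitch is C3.

C3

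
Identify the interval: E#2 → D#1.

Descending from E#2 to D#1 is the same interval as ascending D#1 to E#2.
D to E spans two letter names (D-E), plus an octave, so the interval is some kind of ninth.
Counting semitones, D#1→E#2 is 14, which is the major ninth.
(Equivalently, a compound major second: a major second plus an octave.)

major ninth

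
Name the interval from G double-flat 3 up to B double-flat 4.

G to B spans three letter names (G-A-B), plus an octave: a tenth.
The major tenth spans 16 semitones, and Gbb3 to Bbb4 is exactly 16 semitones — so this is a major tenth.
(Equivalently, a compound major third: a major third plus an octave.)

M10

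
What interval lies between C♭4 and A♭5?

C to A spans six letter names (C-D-E-F-G-A), plus an octave: a thirteenth.
Cb4 to Ab5 is 21 semitones, matching the major thirteenth exactly, so the quality is major.
(Equivalently, a compound major sixth: a major sixth plus an octave.)

major thirteenth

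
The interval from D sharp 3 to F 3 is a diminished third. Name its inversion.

augmented sixth

The rule of nine gives the new number: 9 − 3 = 6, so a third becomes a sixth.
And diminished becomes augmented under inversion, so we get an augmented sixth.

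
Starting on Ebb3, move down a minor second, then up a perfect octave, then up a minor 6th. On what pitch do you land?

A minor second down from Ebb3 is Db3.
Up a perfect octave from Db3: Db4 (12 semitones up).
Up a minor sixth from Db4: Bbb4 (8 semitones up).

Bbb4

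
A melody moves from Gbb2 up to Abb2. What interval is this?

G to A spans two letter names (G-A) — that makes it a second of some quality.
Counting semitones, Gbb2→Abb2 is 2, which is the major second.

major second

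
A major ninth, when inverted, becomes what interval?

First reduce the compound major ninth to its simple form, a major second.
Inverted interval numbers add to nine, so a second pairs with a seventh (2 + 7 = 9).
And major becomes minor under inversion, so we get a minor seventh.

m7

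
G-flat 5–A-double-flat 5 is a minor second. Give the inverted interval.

major seventh

Interval numbers invert to sum to nine: 2 + 7 = 9, so a second inverts to a seventh.
Quality inverts too: minor becomes major. That makes the inversion a major seventh.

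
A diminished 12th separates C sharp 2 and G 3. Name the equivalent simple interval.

diminished fifth

Each octave removed subtracts seven from the number: 12 − 7 = 5.
That makes a diminished twelfth a compound diminished fifth — an octave plus a diminished fifth.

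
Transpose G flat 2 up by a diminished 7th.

F double-flat 3

Seven letter names up from G: F.
A diminished seventh is 9 semitones; 9 semitones up from Gb2 gives Fbb3.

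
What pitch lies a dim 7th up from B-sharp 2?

Seven letter names up from B: A.
A diminished seventh is 9 semitones; 9 semitones up from B#2 gives A3.

A 3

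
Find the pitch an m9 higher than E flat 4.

F flat 5

Counting two letter names plus an octave up from E lands on F.
A minor ninth spans 13 semitones, so from Eb4 the target pitch is Fb5.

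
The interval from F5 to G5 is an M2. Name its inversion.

The rule of nine gives the new number: 9 − 2 = 7, so a second becomes a seventh.
And major becomes minor under inversion, so we get a minor seventh.

m7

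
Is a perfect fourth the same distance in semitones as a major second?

5 semitones (perfect fourth) vs 2 semitones (major second): not equal.

No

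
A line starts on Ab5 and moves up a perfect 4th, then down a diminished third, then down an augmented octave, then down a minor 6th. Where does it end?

A perfect fourth up from Ab5 is Db6.
Db6 down a diminished third → B5 (2 semitones).
B5 down an augmented octave → Bb4 (13 semitones).
Bb4 down a minor sixth → D4 (8 semitones).

D4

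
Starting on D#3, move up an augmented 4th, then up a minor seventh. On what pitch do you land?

F##4

Up an augmented fourth from D#3: G##3 (6 semitones up).
G##3 up a minor seventh → F##4 (10 semitones).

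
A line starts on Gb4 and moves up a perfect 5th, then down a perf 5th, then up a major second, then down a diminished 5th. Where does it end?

D4

A perfect fifth up from Gb4 is Db5.
A perfect fifth down from Db5 is Gb4.
A major second up from Gb4 is Ab4.
Down a diminished fifth from Ab4: D4 (6 semitones down).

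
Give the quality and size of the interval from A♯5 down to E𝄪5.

diminished fourth

Descending from A#5 to E##5 is the same interval as ascending E##5 to A#5.
E to A spans four letter names (E-F-G-A), so the interval is some kind of fourth.
A perfect fourth would be 5 semitones; E##5 to A#5 is 4, one semitone narrower, so the interval is diminished.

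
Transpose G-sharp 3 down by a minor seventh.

A-sharp 2

Counting seven letter names down from G lands on A.
A minor seventh spans 10 semitones, so from G#3 the target pitch is A#2.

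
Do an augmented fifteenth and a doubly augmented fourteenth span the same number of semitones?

Yes

An augmented fifteenth = 25 semitones = a doubly augmented fourteenth; enharmonically equal.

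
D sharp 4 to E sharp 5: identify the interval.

D to E spans two letter names (D-E), plus an octave: a ninth.
The major ninth spans 14 semitones, and D#4 to E#5 is exactly 14 semitones — so this is a major ninth.
(Equivalently, a compound major second: a major second plus an octave.)

major ninth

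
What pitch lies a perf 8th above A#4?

For an octave the letter name doesn't change: still A, an octave up.
A perfect octave is 12 semitones; 12 semitones up from A#4 gives A#5.

A#5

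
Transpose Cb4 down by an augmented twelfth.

Five letters down from C (plus an octave) reaches F.
Moving 20 semitones down from Cb4 (the size of an augmented twelfth) reaches Fbb2.

Fbb2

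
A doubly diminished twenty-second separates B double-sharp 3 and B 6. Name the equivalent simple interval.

dd8

Take out 2 octaves (14 from the number): 22 − 14 = 8.
That makes a doubly diminished twenty-second a compound doubly diminished octave — 2 octaves plus a doubly diminished octave.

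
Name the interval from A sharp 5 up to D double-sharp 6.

A to D spans four letter names (A-B-C-D), so the interval is some kind of fourth.
A perfect fourth would be 5 semitones; A#5 to D##6 is 6, one semitone wider, so the interval is augmented.

augmented fourth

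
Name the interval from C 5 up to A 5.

M6

C to A spans six letter names (C-D-E-F-G-A): a sixth.
Counting semitones, C5→A5 is 9, which is the major sixth.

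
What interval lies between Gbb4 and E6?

doubly augmented thirteenth

G to E spans six letter names (G-A-B-C-D-E), plus an octave, so the interval is some kind of thirteenth.
Gbb4 to E6 spans 23 semitones — two semitones wider than the major thirteenth (21) — giving a doubly augmented thirteenth.
(Equivalently, a compound doubly augmented sixth: a doubly augmented sixth plus an octave.)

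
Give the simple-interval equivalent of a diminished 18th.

Subtracting seven from the interval number removes an octave: 18 − 14 = 4.
That makes a diminished eighteenth a compound diminished fourth — 2 octaves plus a diminished fourth.

diminished 4th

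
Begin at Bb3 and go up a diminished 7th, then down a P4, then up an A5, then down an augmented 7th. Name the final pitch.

Cbb4

Bb3 up a diminished seventh → Abb4 (9 semitones).
Abb4 down a perfect fourth → Ebb4 (5 semitones).
An augmented fifth up from Ebb4 is Bb4.
Bb4 down an augmented seventh → Cbb4 (12 semitones).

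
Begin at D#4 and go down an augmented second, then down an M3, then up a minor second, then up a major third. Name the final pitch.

Db4

Down an augmented second from D#4: C4 (3 semitones down).
Down a major third from C4: Ab3 (4 semitones down).
Ab3 up a minor second → Bbb3 (1 semitone).
A major third up from Bbb3 is Db4.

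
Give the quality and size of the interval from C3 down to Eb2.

major sixth

Descending from C3 to Eb2 is the same interval as ascending Eb2 to C3.
E to C spans six letter names (E-F-G-A-B-C): a sixth.
Counting semitones, Eb2→C3 is 9, which is the major sixth.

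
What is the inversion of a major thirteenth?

minor 3rd

First reduce the compound major thirteenth to its simple form, a major sixth.
Inverted interval numbers add to nine, so a sixth pairs with a third (6 + 3 = 9).
The quality also flips — major becomes minor — giving a minor third.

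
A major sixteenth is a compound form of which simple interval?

Subtracting seven from the interval number removes an octave: 16 − 14 = 2.
So a major sixteenth is 2 octaves plus a major second. The quality is unchanged.

M2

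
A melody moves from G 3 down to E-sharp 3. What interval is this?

d3

Descending from G3 to E#3 is the same interval as ascending E#3 to G3.
E to G spans three letter names (E-F-G): a third.
A major third would be 4 semitones; E#3 to G3 is 2, two semitones narrower, so the interval is diminished.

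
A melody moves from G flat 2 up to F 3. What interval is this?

major seventh

G to F spans seven letter names (G-A-B-C-D-E-F): a seventh.
Gb2 to F3 is 11 semitones, matching the major seventh exactly, so the quality is major.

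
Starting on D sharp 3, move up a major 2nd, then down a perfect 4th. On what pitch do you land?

B sharp 2

D#3 up a major second → E#3 (2 semitones).
A perfect fourth down from E#3 is B#2.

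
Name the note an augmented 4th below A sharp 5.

Four letter names down from A: E.
An augmented fourth is 6 semitones; 6 semitones down from A#5 gives E5.

E 5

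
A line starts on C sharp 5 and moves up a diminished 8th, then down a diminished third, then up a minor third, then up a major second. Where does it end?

Up a diminished octave from C#5: C6 (11 semitones up).
Down a diminished third from C6: A#5 (2 semitones down).
Up a minor third from A#5: C#6 (3 semitones up).
C#6 up a major second → D#6 (2 semitones).

D sharp 6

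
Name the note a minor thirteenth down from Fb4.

Ab2

Six letters down from F (plus an octave) reaches A.
A minor thirteenth spans 20 semitones, so from Fb4 the target pitch is Ab2.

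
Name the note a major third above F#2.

A#2

The third takes the letter from F up to A.
A major third spans 4 semitones, so from F#2 the target pitch is A#2.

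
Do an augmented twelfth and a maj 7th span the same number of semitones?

No

An augmented twelfth is 20 semitones but a major seventh is 11 semitones — different sizes.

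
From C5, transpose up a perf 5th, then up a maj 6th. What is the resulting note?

A perfect fifth up from C5 is G5.
G5 up a major sixth → E6 (9 semitones).

E6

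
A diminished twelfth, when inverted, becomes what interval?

A4

First reduce the compound diminished twelfth to its simple form, a diminished fifth.
The rule of nine gives the new number: 9 − 5 = 4, so a fifth becomes a fourth.
Quality inverts too: diminished becomes augmented. That makes the inversion an augmented fourth.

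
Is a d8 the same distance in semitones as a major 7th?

Yes

Both span 11 semitones: a diminished octave and a major seventh are the same chromatic distance.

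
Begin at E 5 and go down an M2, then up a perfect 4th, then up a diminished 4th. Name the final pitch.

Down a major second from E5: D5 (2 semitones down).
Up a perfect fourth from D5: G5 (5 semitones up).
A diminished fourth up from G5 is Cb6.

C flat 6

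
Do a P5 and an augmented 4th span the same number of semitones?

A perfect fifth is 7 semitones but an augmented fourth is 6 semitones — different sizes.

No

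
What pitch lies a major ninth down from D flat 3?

C flat 2

Counting two letter names plus an octave down from D lands on C.
A major ninth is 14 semitones; 14 semitones down from Db3 gives Cb2.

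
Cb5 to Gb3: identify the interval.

perfect 11th

Descending from Cb5 to Gb3 is the same interval as ascending Gb3 to Cb5.
G to C spans four letter names (G-A-B-C), plus an octave — that makes it an eleventh of some quality.
The perfect eleventh spans 17 semitones, and Gb3 to Cb5 is exactly 17 semitones — so this is a perfect eleventh.
(Equivalently, a compound perfect fourth: a perfect fourth plus an octave.)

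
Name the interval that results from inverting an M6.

The rule of nine gives the new number: 9 − 6 = 3, so a sixth becomes a third.
Quality inverts too: major becomes minor. That makes the inversion a minor third.

m3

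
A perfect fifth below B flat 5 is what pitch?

E flat 5

Counting five letter names down from B lands on E.
A perfect fifth is 7 semitones; 7 semitones down from Bb5 gives Eb5.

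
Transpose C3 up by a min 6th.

Six letter names up from C: A.
Moving 8 semitones up from C3 (the size of a minor sixth) reaches Ab3.

Ab3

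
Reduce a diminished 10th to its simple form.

diminished 3rd

Take out an octave (7 from the number): 10 − 7 = 3.
Quality carries through unchanged, so the simple form is a diminished third.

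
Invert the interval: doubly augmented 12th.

doubly diminished fourth

First reduce the compound doubly augmented twelfth to its simple form, a doubly augmented fifth.
The rule of nine gives the new number: 9 − 5 = 4, so a fifth becomes a fourth.
And doubly augmented becomes doubly diminished under inversion, so we get a doubly diminished fourth.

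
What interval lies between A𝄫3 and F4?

A to F spans six letter names (A-B-C-D-E-F): a sixth.
Abb3 to F4 spans 10 semitones — one semitone wider than the major sixth (9) — giving an augmented sixth.

augmented 6th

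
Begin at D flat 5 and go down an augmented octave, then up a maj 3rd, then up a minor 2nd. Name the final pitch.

An augmented octave down from Db5 is Dbb4.
A major third up from Dbb4 is Fb4.
Fb4 up a minor second → Gbb4 (1 semitone).

G double-flat 4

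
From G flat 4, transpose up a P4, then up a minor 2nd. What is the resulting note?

Up a perfect fourth from Gb4: Cb5 (5 semitones up).
Up a minor second from Cb5: Dbb5 (1 semitone up).

D double-flat 5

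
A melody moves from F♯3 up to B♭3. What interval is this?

F to B spans four letter names (F-G-A-B) — that makes it a fourth of some quality.
The perfect fourth is 5 semitones; here we have 4, one semitone narrower: diminished.

diminished fourth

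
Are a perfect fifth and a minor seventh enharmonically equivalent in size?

No

A perfect fifth spans 7 semitones; a minor seventh spans 10 semitones. They differ by 3.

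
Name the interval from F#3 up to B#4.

augmented eleventh

F to B spans four letter names (F-G-A-B), plus an octave: an eleventh.
F#3 to B#4 spans 18 semitones — one semitone wider than the perfect eleventh (17) — giving an augmented eleventh.
(Equivalently, a compound augmented fourth: an augmented fourth plus an octave.)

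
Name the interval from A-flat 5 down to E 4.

Descending from Ab5 to E4 is the same interval as ascending E4 to Ab5.
E to A spans four letter names (E-F-G-A), plus an octave: an eleventh.
E4 to Ab5 spans 16 semitones — one semitone narrower than the perfect eleventh (17) — giving a diminished eleventh.
(Equivalently, a compound diminished fourth: a diminished fourth plus an octave.)

d11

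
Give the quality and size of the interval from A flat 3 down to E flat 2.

Descending from Ab3 to Eb2 is the same interval as ascending Eb2 to Ab3.
E to A spans four letter names (E-F-G-A), plus an octave — that makes it an eleventh of some quality.
Counting semitones, Eb2→Ab3 is 17, which is the perfect eleventh.
(Equivalently, a compound perfect fourth: a perfect fourth plus an octave.)

P11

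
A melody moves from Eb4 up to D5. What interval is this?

major seventh

E to D spans seven letter names (E-F-G-A-B-C-D): a seventh.
Counting semitones, Eb4→D5 is 11, which is the major seventh.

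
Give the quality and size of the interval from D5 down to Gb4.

Descending from D5 to Gb4 is the same interval as ascending Gb4 to D5.
G to D spans five letter names (G-A-B-C-D), so the interval is some kind of fifth.
Gb4 to D5 spans 8 semitones — one semitone wider than the perfect fifth (7) — giving an augmented fifth.

augmented fifth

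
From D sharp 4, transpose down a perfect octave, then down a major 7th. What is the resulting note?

A perfect octave down from D#4 is D#3.
A major seventh down from D#3 is E2.

E 2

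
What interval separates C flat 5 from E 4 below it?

diminished sixth

Descending from Cb5 to E4 is the same interval as ascending E4 to Cb5.
E to C spans six letter names (E-F-G-A-B-C), so the interval is some kind of sixth.
A major sixth would be 9 semitones; E4 to Cb5 is 7, two semitones narrower, so the interval is diminished.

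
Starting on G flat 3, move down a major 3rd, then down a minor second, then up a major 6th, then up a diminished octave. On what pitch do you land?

Down a major third from Gb3: Ebb3 (4 semitones down).
A minor second down from Ebb3 is Db3.
Db3 up a major sixth → Bb3 (9 semitones).
A diminished octave up from Bb3 is Bbb4.

B double-flat 4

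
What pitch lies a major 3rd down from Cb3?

Three letter names down from C: A.
A major third spans 4 semitones, so from Cb3 the target pitch is Abb2.

Abb2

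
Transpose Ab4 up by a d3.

Cbb5

Three letter names up from A: C.
A diminished third is 2 semitones; 2 semitones up from Ab4 gives Cbb5.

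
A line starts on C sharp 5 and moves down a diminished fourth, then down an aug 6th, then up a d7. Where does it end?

C#5 down a diminished fourth → G##4 (4 semitones).
Down an augmented sixth from G##4: B3 (10 semitones down).
Up a diminished seventh from B3: Ab4 (9 semitones up).

A flat 4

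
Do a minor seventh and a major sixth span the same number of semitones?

No

A minor seventh is 10 semitones but a major sixth is 9 semitones — different sizes.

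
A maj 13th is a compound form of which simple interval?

major 6th

Each octave removed subtracts seven from the number: 13 − 7 = 6.
So a major thirteenth is an octave plus a major sixth. The quality is unchanged.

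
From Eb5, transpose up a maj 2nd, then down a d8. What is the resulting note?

F#4

A major second up from Eb5 is F5.
A diminished octave down from F5 is F#4.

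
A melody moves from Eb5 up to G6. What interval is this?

major tenth

E to G spans three letter names (E-F-G), plus an octave: a tenth.
The major tenth spans 16 semitones, and Eb5 to G6 is exactly 16 semitones — so this is a major tenth.
(Equivalently, a compound major third: a major third plus an octave.)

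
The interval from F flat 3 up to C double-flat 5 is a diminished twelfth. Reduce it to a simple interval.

Subtracting seven from the interval number removes an octave: 12 − 7 = 5.
So a diminished twelfth is an octave plus a diminished fifth. The quality is unchanged.

diminished fifth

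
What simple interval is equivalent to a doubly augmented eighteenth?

Take out 2 octaves (14 from the number): 18 − 14 = 4.
So a doubly augmented eighteenth is 2 octaves plus a doubly augmented fourth. The quality is unchanged.

doubly augmented fourth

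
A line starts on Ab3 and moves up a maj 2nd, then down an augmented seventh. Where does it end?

Ab3 up a major second → Bb3 (2 semitones).
Down an augmented seventh from Bb3: Cbb3 (12 semitones down).

Cbb3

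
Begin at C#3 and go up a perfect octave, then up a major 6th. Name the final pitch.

A#4

C#3 up a perfect octave → C#4 (12 semitones).
C#4 up a major sixth → A#4 (9 semitones).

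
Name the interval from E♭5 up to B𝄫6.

d12

E to B spans five letter names (E-F-G-A-B), plus an octave — that makes it a twelfth of some quality.
A perfect twelfth would be 19 semitones; Eb5 to Bbb6 is 18, one semitone narrower, so the interval is diminished.
(Equivalently, a compound diminished fifth: a diminished fifth plus an octave.)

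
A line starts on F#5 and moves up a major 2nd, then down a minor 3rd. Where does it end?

A major second up from F#5 is G#5.
G#5 down a minor third → E#5 (3 semitones).

E#5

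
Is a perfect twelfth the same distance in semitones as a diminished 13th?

A perfect twelfth spans 19 semitones, and a diminished thirteenth also spans 19 semitones — they're enharmonic.

Yes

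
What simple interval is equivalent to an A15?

augmented 8th

Each octave removed subtracts seven from the number: 15 − 7 = 8.
Quality carries through unchanged, so the simple form is an augmented octave.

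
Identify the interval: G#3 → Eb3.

augmented third

Descending from G#3 to Eb3 is the same interval as ascending Eb3 to G#3.
E to G spans three letter names (E-F-G): a third.
A major third would be 4 semitones; Eb3 to G#3 is 5, one semitone wider, so the interval is augmented.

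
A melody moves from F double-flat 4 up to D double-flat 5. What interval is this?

F to D spans six letter names (F-G-A-B-C-D), so the interval is some kind of sixth.
The major sixth spans 9 semitones, and Fbb4 to Dbb5 is exactly 9 semitones — so this is a major sixth.

major sixth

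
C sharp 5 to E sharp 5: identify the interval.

C to E spans three letter names (C-D-E), so the interval is some kind of third.
C#5 to E#5 is 4 semitones, matching the major third exactly, so the quality is major.

major third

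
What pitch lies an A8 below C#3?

The letter stays C (same as the start), shifted an octave down.
An augmented octave spans 13 semitones, so from C#3 the target pitch is C2.

C2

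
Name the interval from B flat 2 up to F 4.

B to F spans five letter names (B-C-D-E-F), plus an octave — that makes it a twelfth of some quality.
Bb2 to F4 is 19 semitones, matching the perfect twelfth exactly, so the quality is perfect.
(Equivalently, a compound perfect fifth: a perfect fifth plus an octave.)

perfect twelfth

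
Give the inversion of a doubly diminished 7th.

doubly augmented second

Inverted interval numbers add to nine, so a seventh pairs with a second (7 + 2 = 9).
Quality inverts too: doubly diminished becomes doubly augmented. That makes the inversion a doubly augmented second.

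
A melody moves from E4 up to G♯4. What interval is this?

E to G spans three letter names (E-F-G) — that makes it a third of some quality.
The major third spans 4 semitones, and E4 to G#4 is exactly 4 semitones — so this is a major third.

M3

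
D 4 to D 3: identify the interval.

perfect octave

Descending from D4 to D3 is the same interval as ascending D3 to D4.
D to D is the same letter name, plus an octave, so the interval is some kind of octave.
The perfect octave spans 12 semitones, and D3 to D4 is exactly 12 semitones — so this is a perfect octave.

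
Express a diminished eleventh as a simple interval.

Take out an octave (7 from the number): 11 − 7 = 4.
So a diminished eleventh is an octave plus a diminished fourth. The quality is unchanged.

diminished 4th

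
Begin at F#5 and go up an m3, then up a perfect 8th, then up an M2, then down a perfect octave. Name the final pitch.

B5

F#5 up a minor third → A5 (3 semitones).
Up a perfect octave from A5: A6 (12 semitones up).
A major second up from A6 is B6.
Down a perfect octave from B6: B5 (12 semitones down).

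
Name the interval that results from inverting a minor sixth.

The rule of nine gives the new number: 9 − 6 = 3, so a sixth becomes a third.
And minor becomes major under inversion, so we get a major third.

M3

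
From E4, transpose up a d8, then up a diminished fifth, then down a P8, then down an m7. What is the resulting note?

Cb4

Up a diminished octave from E4: Eb5 (11 semitones up).
Up a diminished fifth from Eb5: Bbb5 (6 semitones up).
Down a perfect octave from Bbb5: Bbb4 (12 semitones down).
Bbb4 down a minor seventh → Cb4 (10 semitones).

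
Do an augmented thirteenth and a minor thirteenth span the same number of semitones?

An augmented thirteenth is 22 semitones but a minor thirteenth is 20 semitones — different sizes.

No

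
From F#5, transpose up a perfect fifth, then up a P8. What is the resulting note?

C#7

A perfect fifth up from F#5 is C#6.
A perfect octave up from C#6 is C#7.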